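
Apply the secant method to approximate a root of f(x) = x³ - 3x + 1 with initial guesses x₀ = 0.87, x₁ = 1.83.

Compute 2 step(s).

f(x) = x³ - 3x + 1
x₀ = 0.87, x₁ = 1.83

Secant formula: x_{n+1} = x_n - f(x_n)(x_n - x_{n-1})/(f(x_n) - f(x_{n-1}))

Iteration 1:
  f(0.870000) = -0.951497
  f(1.830000) = 1.638487
  x_2 = 1.830000 - 1.638487×(1.830000 - 0.870000)/(1.638487 - (-0.951497))
       = 1.222681
Iteration 2:
  f(1.830000) = 1.638487
  f(1.222681) = -0.840198
  x_3 = 1.222681 - (-0.840198)×(1.222681 - 1.830000)/(-0.840198 - 1.638487)
       = 1.428543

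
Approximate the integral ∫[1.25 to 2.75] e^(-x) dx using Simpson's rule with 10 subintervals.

f(x) = e^(-x)
a = 1.25, b = 2.75, n = 10
h = (b - a)/n = 0.150000

Simpson's rule: (h/3)[f(x₀) + 4f(x₁) + 2f(x₂) + ... + f(xₙ)]

x_0 = 1.2500, f(x_0) = 0.286505, coefficient = 1
x_1 = 1.4000, f(x_1) = 0.246597, coefficient = 4
x_2 = 1.5500, f(x_2) = 0.212248, coefficient = 2
x_3 = 1.7000, f(x_3) = 0.182684, coefficient = 4
x_4 = 1.8500, f(x_4) = 0.157237, coefficient = 2
x_5 = 2.0000, f(x_5) = 0.135335, coefficient = 4
x_6 = 2.1500, f(x_6) = 0.116484, coefficient = 2
x_7 = 2.3000, f(x_7) = 0.100259, coefficient = 4
x_8 = 2.4500, f(x_8) = 0.086294, coefficient = 2
x_9 = 2.6000, f(x_9) = 0.074274, coefficient = 4
x_10 = 2.7500, f(x_10) = 0.063928, coefficient = 1

I ≈ (0.150000/3) × 4.451551 = 0.222578
Exact value: 0.222577
Error: 0.000001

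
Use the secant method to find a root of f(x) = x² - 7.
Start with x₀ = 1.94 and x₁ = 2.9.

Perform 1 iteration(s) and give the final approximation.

f(x) = x² - 7
x₀ = 1.94, x₁ = 2.9

Secant formula: x_{n+1} = x_n - f(x_n)(x_n - x_{n-1})/(f(x_n) - f(x_{n-1}))

Iteration 1:
  f(1.940000) = -3.236400
  f(2.900000) = 1.410000
  x_2 = 2.900000 - 1.410000×(2.900000 - 1.940000)/(1.410000 - (-3.236400))
       = 2.608678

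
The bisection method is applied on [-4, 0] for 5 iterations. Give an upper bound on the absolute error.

Bisection error bound: |error| ≤ (b-a)/2^n
|error| ≤ (0 - (-4))/2^5 = 4/2^5
|error| ≤ 0.1250000000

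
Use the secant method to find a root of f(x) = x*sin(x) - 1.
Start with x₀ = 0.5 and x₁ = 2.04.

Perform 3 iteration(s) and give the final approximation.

f(x) = x*sin(x) - 1
x₀ = 0.5, x₁ = 2.04

Secant formula: x_{n+1} = x_n - f(x_n)(x_n - x_{n-1})/(f(x_n) - f(x_{n-1}))

Iteration 1:
  f(0.500000) = -0.760287
  f(2.040000) = 0.819534
  x_2 = 2.040000 - 0.819534×(2.040000 - 0.500000)/(0.819534 - (-0.760287))
       = 1.241123
Iteration 2:
  f(2.040000) = 0.819534
  f(1.241123) = 0.174286
  x_3 = 1.241123 - 0.174286×(1.241123 - 2.040000)/(0.174286 - 0.819534)
       = 1.025340
Iteration 3:
  f(1.241123) = 0.174286
  f(1.025340) = -0.123446
  x_4 = 1.025340 - (-0.123446)×(1.025340 - 1.241123)/(-0.123446 - 0.174286)
       = 1.114808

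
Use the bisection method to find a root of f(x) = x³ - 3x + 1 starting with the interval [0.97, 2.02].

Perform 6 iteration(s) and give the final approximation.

f(x) = x³ - 3x + 1
Initial interval: [0.97, 2.02]

Iteration 1:
  c_1 = (0.970000 + 2.020000)/2 = 1.495000
  f(c_1) = f(1.495000) = -0.143638
  f(a) × f(c) ≥ 0, new interval: [1.495000, 2.020000]
Iteration 2:
  c_2 = (1.495000 + 2.020000)/2 = 1.757500
  f(c_2) = f(1.757500) = 1.156077
  f(a) × f(c) < 0, new interval: [1.495000, 1.757500]
Iteration 3:
  c_3 = (1.495000 + 1.757500)/2 = 1.626250
  f(c_3) = f(1.626250) = 0.422176
  f(a) × f(c) < 0, new interval: [1.495000, 1.626250]
Iteration 4:
  c_4 = (1.495000 + 1.626250)/2 = 1.560625
  f(c_4) = f(1.560625) = 0.119106
  f(a) × f(c) < 0, new interval: [1.495000, 1.560625]
Iteration 5:
  c_5 = (1.495000 + 1.560625)/2 = 1.527813
  f(c_5) = f(1.527813) = -0.017201
  f(a) × f(c) ≥ 0, new interval: [1.527813, 1.560625]
Iteration 6:
  c_6 = (1.527813 + 1.560625)/2 = 1.544219
  f(c_6) = f(1.544219) = 0.049706
  f(a) × f(c) < 0, new interval: [1.527813, 1.544219]

After 6 iteration(s), the approximation is c_6 = 1.544219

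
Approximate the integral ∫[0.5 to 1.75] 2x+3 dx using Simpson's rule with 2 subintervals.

f(x) = 2x+3
a = 0.5, b = 1.75, n = 2
h = (b - a)/n = 0.625000

Simpson's rule: (h/3)[f(x₀) + 4f(x₁) + 2f(x₂) + ... + f(xₙ)]

x_0 = 0.5000, f(x_0) = 4.000000, coefficient = 1
x_1 = 1.1250, f(x_1) = 5.250000, coefficient = 4
x_2 = 1.7500, f(x_2) = 6.500000, coefficient = 1

I ≈ (0.625000/3) × 31.500000 = 6.562500
Exact value: 6.562500
Error: 0.000000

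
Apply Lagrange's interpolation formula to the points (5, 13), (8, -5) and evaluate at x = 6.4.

Lagrange interpolation formula:
P(x) = Σ yᵢ × Lᵢ(x)
where Lᵢ(x) = Π_{j≠i} (x - xⱼ)/(xᵢ - xⱼ)

L_0(6.4) = (6.4 - 8)/(5 - 8) = 0.533333
L_1(6.4) = (6.4 - 5)/(8 - 5) = 0.466667

P(6.4) = 13×L_0(6.4) + (-5)×L_1(6.4)
P(6.4) = 4.600000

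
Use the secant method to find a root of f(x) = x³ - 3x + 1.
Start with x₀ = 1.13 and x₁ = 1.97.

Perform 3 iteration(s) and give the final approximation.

f(x) = x³ - 3x + 1
x₀ = 1.13, x₁ = 1.97

Secant formula: x_{n+1} = x_n - f(x_n)(x_n - x_{n-1})/(f(x_n) - f(x_{n-1}))

Iteration 1:
  f(1.130000) = -0.947103
  f(1.970000) = 2.735373
  x_2 = 1.970000 - 2.735373×(1.970000 - 1.130000)/(2.735373 - (-0.947103))
       = 1.346041
Iteration 2:
  f(1.970000) = 2.735373
  f(1.346041) = -0.599330
  x_3 = 1.346041 - (-0.599330)×(1.346041 - 1.970000)/(-0.599330 - 2.735373)
       = 1.458182
Iteration 3:
  f(1.346041) = -0.599330
  f(1.458182) = -0.274020
  x_4 = 1.458182 - (-0.274020)×(1.458182 - 1.346041)/(-0.274020 - (-0.599330))
       = 1.552643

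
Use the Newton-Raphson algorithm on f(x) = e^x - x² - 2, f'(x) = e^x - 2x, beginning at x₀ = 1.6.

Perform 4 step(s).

f(x) = e^x - x² - 2
f'(x) = e^x - 2x
x₀ = 1.6

Newton-Raphson formula: x_{n+1} = x_n - f(x_n)/f'(x_n)

Iteration 1:
  f(1.600000) = 0.393032
  f'(1.600000) = 1.753032
  x_1 = 1.600000 - 0.393032/1.753032 = 1.375799
Iteration 2:
  f(1.375799) = 0.065415
  f'(1.375799) = 1.206639
  x_2 = 1.375799 - 0.065415/1.206639 = 1.321586
Iteration 3:
  f(1.321586) = 0.002774
  f'(1.321586) = 1.106192
  x_3 = 1.321586 - 0.002774/1.106192 = 1.319079
Iteration 4:
  f(1.319079) = 0.000005
  f'(1.319079) = 1.101817
  x_4 = 1.319079 - 0.000005/1.101817 = 1.319074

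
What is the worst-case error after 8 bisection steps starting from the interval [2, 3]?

Bisection error bound: |error| ≤ (b-a)/2^n
|error| ≤ (3 - 2)/2^8 = 1/2^8
|error| ≤ 0.0039062500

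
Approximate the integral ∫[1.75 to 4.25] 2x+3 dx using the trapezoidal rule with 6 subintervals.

f(x) = 2x+3
a = 1.75, b = 4.25, n = 6
h = (b - a)/n = 0.416667

Trapezoidal rule: (h/2)[f(x₀) + 2f(x₁) + 2f(x₂) + ... + f(xₙ)]

x_0 = 1.7500, f(x_0) = 6.500000, coefficient = 1
x_1 = 2.1667, f(x_1) = 7.333333, coefficient = 2
x_2 = 2.5833, f(x_2) = 8.166667, coefficient = 2
x_3 = 3.0000, f(x_3) = 9.000000, coefficient = 2
x_4 = 3.4167, f(x_4) = 9.833333, coefficient = 2
x_5 = 3.8333, f(x_5) = 10.666667, coefficient = 2
x_6 = 4.2500, f(x_6) = 11.500000, coefficient = 1

I ≈ (0.416667/2) × 108.000000 = 22.500000
Exact value: 22.500000
Error: 0.000000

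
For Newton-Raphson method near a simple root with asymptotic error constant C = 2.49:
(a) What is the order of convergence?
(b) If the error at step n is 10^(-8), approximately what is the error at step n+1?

(a) Newton-Raphson has quadratic (order 2) convergence near simple roots.
    This means |e_{n+1}| ≈ C|e_n|².

(b) With |e_n| = 10^(-8) and C = 2.49:
    |e_{n+1}| ≈ 2.49 × (10^(-8))² = 2.49 × 10^(-16)

(a) 2 (quadratic); (b) |e_{n+1}| ≈ 2.490e-16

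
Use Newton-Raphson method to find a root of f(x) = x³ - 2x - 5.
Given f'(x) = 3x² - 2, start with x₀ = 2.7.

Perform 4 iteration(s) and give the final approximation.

f(x) = x³ - 2x - 5
f'(x) = 3x² - 2
x₀ = 2.7

Newton-Raphson formula: x_{n+1} = x_n - f(x_n)/f'(x_n)

Iteration 1:
  f(2.700000) = 9.283000
  f'(2.700000) = 19.870000
  x_1 = 2.700000 - 9.283000/19.870000 = 2.232813
Iteration 2:
  f(2.232813) = 1.665964
  f'(2.232813) = 12.956366
  x_2 = 2.232813 - 1.665964/12.956366 = 2.104231
Iteration 3:
  f(2.104231) = 0.108623
  f'(2.104231) = 11.283360
  x_3 = 2.104231 - 0.108623/11.283360 = 2.094604
Iteration 4:
  f(2.094604) = 0.000584
  f'(2.094604) = 11.162095
  x_4 = 2.094604 - 0.000584/11.162095 = 2.094551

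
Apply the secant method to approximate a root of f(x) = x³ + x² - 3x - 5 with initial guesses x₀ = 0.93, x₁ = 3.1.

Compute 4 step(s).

f(x) = x³ + x² - 3x - 5
x₀ = 0.93, x₁ = 3.1

Secant formula: x_{n+1} = x_n - f(x_n)(x_n - x_{n-1})/(f(x_n) - f(x_{n-1}))

Iteration 1:
  f(0.930000) = -6.120743
  f(3.100000) = 25.101000
  x_2 = 3.100000 - 25.101000×(3.100000 - 0.930000)/(25.101000 - (-6.120743))
       = 1.355409
Iteration 2:
  f(3.100000) = 25.101000
  f(1.355409) = -4.739026
  x_3 = 1.355409 - (-4.739026)×(1.355409 - 3.100000)/(-4.739026 - 25.101000)
       = 1.632475
Iteration 3:
  f(1.355409) = -4.739026
  f(1.632475) = -2.881944
  x_4 = 1.632475 - (-2.881944)×(1.632475 - 1.355409)/(-2.881944 - (-4.739026))
       = 2.062445
Iteration 4:
  f(1.632475) = -2.881944
  f(2.062445) = 1.839326
  x_5 = 2.062445 - 1.839326×(2.062445 - 1.632475)/(1.839326 - (-2.881944))
       = 1.894936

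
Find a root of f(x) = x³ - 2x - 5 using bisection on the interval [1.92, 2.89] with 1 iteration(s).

f(x) = x³ - 2x - 5
Initial interval: [1.92, 2.89]

Iteration 1:
  c_1 = (1.920000 + 2.890000)/2 = 2.405000
  f(c_1) = f(2.405000) = 4.100580
  f(a) × f(c) < 0, new interval: [1.920000, 2.405000]

After 1 iteration(s), the approximation is c_1 = 2.405000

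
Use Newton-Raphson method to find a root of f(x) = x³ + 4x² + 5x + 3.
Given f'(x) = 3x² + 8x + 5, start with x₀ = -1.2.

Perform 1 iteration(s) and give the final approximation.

f(x) = x³ + 4x² + 5x + 3
f'(x) = 3x² + 8x + 5
x₀ = -1.2

Newton-Raphson formula: x_{n+1} = x_n - f(x_n)/f'(x_n)

Iteration 1:
  f(-1.200000) = 1.032000
  f'(-1.200000) = -0.280000
  x_1 = -1.200000 - 1.032000/(-0.280000) = 2.485714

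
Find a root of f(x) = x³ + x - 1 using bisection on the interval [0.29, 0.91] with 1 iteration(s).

f(x) = x³ + x - 1
Initial interval: [0.29, 0.91]

Iteration 1:
  c_1 = (0.290000 + 0.910000)/2 = 0.600000
  f(c_1) = f(0.600000) = -0.184000
  f(a) × f(c) ≥ 0, new interval: [0.600000, 0.910000]

After 1 iteration(s), the approximation is c_1 = 0.600000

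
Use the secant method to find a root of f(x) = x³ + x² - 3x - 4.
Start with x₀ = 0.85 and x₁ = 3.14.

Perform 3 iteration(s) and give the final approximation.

f(x) = x³ + x² - 3x - 4
x₀ = 0.85, x₁ = 3.14

Secant formula: x_{n+1} = x_n - f(x_n)(x_n - x_{n-1})/(f(x_n) - f(x_{n-1}))

Iteration 1:
  f(0.850000) = -5.213375
  f(3.140000) = 27.398744
  x_2 = 3.140000 - 27.398744×(3.140000 - 0.850000)/(27.398744 - (-5.213375))
       = 1.216080
Iteration 2:
  f(3.140000) = 27.398744
  f(1.216080) = -4.370991
  x_3 = 1.216080 - (-4.370991)×(1.216080 - 3.140000)/(-4.370991 - 27.398744)
       = 1.480779
Iteration 3:
  f(1.216080) = -4.370991
  f(1.480779) = -3.002716
  x_4 = 1.480779 - (-3.002716)×(1.480779 - 1.216080)/(-3.002716 - (-4.370991))
       = 2.061670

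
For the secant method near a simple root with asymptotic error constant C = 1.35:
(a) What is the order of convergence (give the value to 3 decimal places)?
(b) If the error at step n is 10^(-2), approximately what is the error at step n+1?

(a) Secant method has superlinear convergence with order φ = (1+√5)/2 ≈ 1.618.
    This means |e_{n+1}| ≈ C|e_n|^1.618.

(b) With |e_n| = 10^(-2) and C = 1.35:
    |e_{n+1}| ≈ 1.35 × (10^(-2))^1.618 = 1.35 × 10^(-3.24)

(a) ≈ 1.618 (golden ratio); (b) |e_{n+1}| ≈ 7.839e-04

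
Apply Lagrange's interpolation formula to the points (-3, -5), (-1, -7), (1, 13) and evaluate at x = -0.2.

Lagrange interpolation formula:
P(x) = Σ yᵢ × Lᵢ(x)
where Lᵢ(x) = Π_{j≠i} (x - xⱼ)/(xᵢ - xⱼ)

L_0(-0.2) = (-0.2 - (-1))/(-3 - (-1)) × (-0.2 - 1)/(-3 - 1) = -0.120000
L_1(-0.2) = (-0.2 - (-3))/(-1 - (-3)) × (-0.2 - 1)/(-1 - 1) = 0.840000
L_2(-0.2) = (-0.2 - (-3))/(1 - (-3)) × (-0.2 - (-1))/(1 - (-1)) = 0.280000

P(-0.2) = (-5)×L_0(-0.2) + (-7)×L_1(-0.2) + 13×L_2(-0.2)
P(-0.2) = -1.640000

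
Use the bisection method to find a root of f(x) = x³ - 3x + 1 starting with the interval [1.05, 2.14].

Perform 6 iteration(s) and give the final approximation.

f(x) = x³ - 3x + 1
Initial interval: [1.05, 2.14]

Iteration 1:
  c_1 = (1.050000 + 2.140000)/2 = 1.595000
  f(c_1) = f(1.595000) = 0.272720
  f(a) × f(c) < 0, new interval: [1.050000, 1.595000]
Iteration 2:
  c_2 = (1.050000 + 1.595000)/2 = 1.322500
  f(c_2) = f(1.322500) = -0.654439
  f(a) × f(c) ≥ 0, new interval: [1.322500, 1.595000]
Iteration 3:
  c_3 = (1.322500 + 1.595000)/2 = 1.458750
  f(c_3) = f(1.458750) = -0.272101
  f(a) × f(c) ≥ 0, new interval: [1.458750, 1.595000]
Iteration 4:
  c_4 = (1.458750 + 1.595000)/2 = 1.526875
  f(c_4) = f(1.526875) = -0.020949
  f(a) × f(c) ≥ 0, new interval: [1.526875, 1.595000]
Iteration 5:
  c_5 = (1.526875 + 1.595000)/2 = 1.560938
  f(c_5) = f(1.560938) = 0.120452
  f(a) × f(c) < 0, new interval: [1.526875, 1.560938]
Iteration 6:
  c_6 = (1.526875 + 1.560938)/2 = 1.543906
  f(c_6) = f(1.543906) = 0.048408
  f(a) × f(c) < 0, new interval: [1.526875, 1.543906]

After 6 iteration(s), the approximation is c_6 = 1.543906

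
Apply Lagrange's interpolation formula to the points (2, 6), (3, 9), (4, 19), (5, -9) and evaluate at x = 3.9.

Lagrange interpolation formula:
P(x) = Σ yᵢ × Lᵢ(x)
where Lᵢ(x) = Π_{j≠i} (x - xⱼ)/(xᵢ - xⱼ)

L_0(3.9) = (3.9 - 3)/(2 - 3) × (3.9 - 4)/(2 - 4) × (3.9 - 5)/(2 - 5) = -0.016500
L_1(3.9) = (3.9 - 2)/(3 - 2) × (3.9 - 4)/(3 - 4) × (3.9 - 5)/(3 - 5) = 0.104500
L_2(3.9) = (3.9 - 2)/(4 - 2) × (3.9 - 3)/(4 - 3) × (3.9 - 5)/(4 - 5) = 0.940500
L_3(3.9) = (3.9 - 2)/(5 - 2) × (3.9 - 3)/(5 - 3) × (3.9 - 4)/(5 - 4) = -0.028500

P(3.9) = 6×L_0(3.9) + 9×L_1(3.9) + 19×L_2(3.9) + (-9)×L_3(3.9)
P(3.9) = 18.967500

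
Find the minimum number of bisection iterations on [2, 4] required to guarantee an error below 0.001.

We need (b-a)/2^n ≤ 0.001
(4 - 2)/2^n ≤ 0.001
2/2^n ≤ 0.001
2^n ≥ 2000
n ≥ log₂(2000) = 10.97
n ≥ 11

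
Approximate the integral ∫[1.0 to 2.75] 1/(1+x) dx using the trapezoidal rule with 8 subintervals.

f(x) = 1/(1+x)
a = 1.0, b = 2.75, n = 8
h = (b - a)/n = 0.218750

Trapezoidal rule: (h/2)[f(x₀) + 2f(x₁) + 2f(x₂) + ... + f(xₙ)]

x_0 = 1.0000, f(x_0) = 0.500000, coefficient = 1
x_1 = 1.2188, f(x_1) = 0.450704, coefficient = 2
x_2 = 1.4375, f(x_2) = 0.410256, coefficient = 2
x_3 = 1.6562, f(x_3) = 0.376471, coefficient = 2
x_4 = 1.8750, f(x_4) = 0.347826, coefficient = 2
x_5 = 2.0938, f(x_5) = 0.323232, coefficient = 2
x_6 = 2.3125, f(x_6) = 0.301887, coefficient = 2
x_7 = 2.5312, f(x_7) = 0.283186, coefficient = 2
x_8 = 2.7500, f(x_8) = 0.266667, coefficient = 1

I ≈ (0.218750/2) × 5.753791 = 0.629321
Exact value: 0.628609
Error: 0.000712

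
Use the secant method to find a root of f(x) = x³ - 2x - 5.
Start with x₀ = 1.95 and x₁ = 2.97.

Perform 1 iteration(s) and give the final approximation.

f(x) = x³ - 2x - 5
x₀ = 1.95, x₁ = 2.97

Secant formula: x_{n+1} = x_n - f(x_n)(x_n - x_{n-1})/(f(x_n) - f(x_{n-1}))

Iteration 1:
  f(1.950000) = -1.485125
  f(2.970000) = 15.258073
  x_2 = 2.970000 - 15.258073×(2.970000 - 1.950000)/(15.258073 - (-1.485125))
       = 2.040474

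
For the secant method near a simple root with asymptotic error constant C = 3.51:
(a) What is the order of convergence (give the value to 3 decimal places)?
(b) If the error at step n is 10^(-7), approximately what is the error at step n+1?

(a) Secant method has superlinear convergence with order φ = (1+√5)/2 ≈ 1.618.
    This means |e_{n+1}| ≈ C|e_n|^1.618.

(b) With |e_n| = 10^(-7) and C = 3.51:
    |e_{n+1}| ≈ 3.51 × (10^(-7))^1.618 = 3.51 × 10^(-11.33)

(a) ≈ 1.618 (golden ratio); (b) |e_{n+1}| ≈ 1.656e-11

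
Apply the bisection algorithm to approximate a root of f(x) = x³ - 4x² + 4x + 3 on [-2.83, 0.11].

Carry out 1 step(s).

f(x) = x³ - 4x² + 4x + 3
Initial interval: [-2.83, 0.11]

Iteration 1:
  c_1 = (-2.830000 + 0.110000)/2 = -1.360000
  f(c_1) = f(-1.360000) = -12.353856
  f(a) × f(c) ≥ 0, new interval: [-1.360000, 0.110000]

After 1 iteration(s), the approximation is c_1 = -1.360000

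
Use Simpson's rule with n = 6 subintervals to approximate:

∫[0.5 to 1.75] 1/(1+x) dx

f(x) = 1/(1+x)
a = 0.5, b = 1.75, n = 6
h = (b - a)/n = 0.208333

Simpson's rule: (h/3)[f(x₀) + 4f(x₁) + 2f(x₂) + ... + f(xₙ)]

x_0 = 0.5000, f(x_0) = 0.666667, coefficient = 1
x_1 = 0.7083, f(x_1) = 0.585366, coefficient = 4
x_2 = 0.9167, f(x_2) = 0.521739, coefficient = 2
x_3 = 1.1250, f(x_3) = 0.470588, coefficient = 4
x_4 = 1.3333, f(x_4) = 0.428571, coefficient = 2
x_5 = 1.5417, f(x_5) = 0.393443, coefficient = 4
x_6 = 1.7500, f(x_6) = 0.363636, coefficient = 1

I ≈ (0.208333/3) × 8.728511 = 0.606147
Exact value: 0.606136
Error: 0.000011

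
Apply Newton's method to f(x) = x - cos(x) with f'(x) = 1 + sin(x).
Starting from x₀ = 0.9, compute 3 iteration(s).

f(x) = x - cos(x)
f'(x) = 1 + sin(x)
x₀ = 0.9

Newton-Raphson formula: x_{n+1} = x_n - f(x_n)/f'(x_n)

Iteration 1:
  f(0.900000) = 0.278390
  f'(0.900000) = 1.783327
  x_1 = 0.900000 - 0.278390/1.783327 = 0.743893
Iteration 2:
  f(0.743893) = 0.008055
  f'(0.743893) = 1.677158
  x_2 = 0.743893 - 0.008055/1.677158 = 0.739090
Iteration 3:
  f(0.739090) = 0.000008
  f'(0.739090) = 1.673616
  x_3 = 0.739090 - 0.000008/1.673616 = 0.739085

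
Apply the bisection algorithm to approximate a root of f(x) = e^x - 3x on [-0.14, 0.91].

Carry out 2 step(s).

f(x) = e^x - 3x
Initial interval: [-0.14, 0.91]

Iteration 1:
  c_1 = (-0.140000 + 0.910000)/2 = 0.385000
  f(c_1) = f(0.385000) = 0.314614
  f(a) × f(c) ≥ 0, new interval: [0.385000, 0.910000]
Iteration 2:
  c_2 = (0.385000 + 0.910000)/2 = 0.647500
  f(c_2) = f(0.647500) = -0.031742
  f(a) × f(c) < 0, new interval: [0.385000, 0.647500]

After 2 iteration(s), the approximation is c_2 = 0.647500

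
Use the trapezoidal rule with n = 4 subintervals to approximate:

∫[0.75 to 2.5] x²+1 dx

f(x) = x²+1
a = 0.75, b = 2.5, n = 4
h = (b - a)/n = 0.437500

Trapezoidal rule: (h/2)[f(x₀) + 2f(x₁) + 2f(x₂) + ... + f(xₙ)]

x_0 = 0.7500, f(x_0) = 1.562500, coefficient = 1
x_1 = 1.1875, f(x_1) = 2.410156, coefficient = 2
x_2 = 1.6250, f(x_2) = 3.640625, coefficient = 2
x_3 = 2.0625, f(x_3) = 5.253906, coefficient = 2
x_4 = 2.5000, f(x_4) = 7.250000, coefficient = 1

I ≈ (0.437500/2) × 31.421875 = 6.873535
Exact value: 6.817708
Error: 0.055827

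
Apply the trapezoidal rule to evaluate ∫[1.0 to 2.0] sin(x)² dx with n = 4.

f(x) = sin(x)²
a = 1.0, b = 2.0, n = 4
h = (b - a)/n = 0.250000

Trapezoidal rule: (h/2)[f(x₀) + 2f(x₁) + 2f(x₂) + ... + f(xₙ)]

x_0 = 1.0000, f(x_0) = 0.708073, coefficient = 1
x_1 = 1.2500, f(x_1) = 0.900572, coefficient = 2
x_2 = 1.5000, f(x_2) = 0.994996, coefficient = 2
x_3 = 1.7500, f(x_3) = 0.968228, coefficient = 2
x_4 = 2.0000, f(x_4) = 0.826822, coefficient = 1

I ≈ (0.250000/2) × 7.262488 = 0.907811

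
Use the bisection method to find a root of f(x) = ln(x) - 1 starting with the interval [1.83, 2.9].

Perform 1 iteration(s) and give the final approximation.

f(x) = ln(x) - 1
Initial interval: [1.83, 2.9]

Iteration 1:
  c_1 = (1.830000 + 2.900000)/2 = 2.365000
  f(c_1) = f(2.365000) = -0.139222
  f(a) × f(c) ≥ 0, new interval: [2.365000, 2.900000]

After 1 iteration(s), the approximation is c_1 = 2.365000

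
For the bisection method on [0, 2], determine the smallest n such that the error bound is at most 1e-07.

We need (b-a)/2^n ≤ 1e-07
(2 - 0)/2^n ≤ 1e-07
2/2^n ≤ 1e-07
2^n ≥ 20000000
n ≥ log₂(20000000) = 24.25
n ≥ 25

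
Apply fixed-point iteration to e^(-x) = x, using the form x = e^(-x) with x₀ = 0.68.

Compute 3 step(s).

Equation: e^(-x) = x
Fixed-point form: x = e^(-x)
x₀ = 0.68

x_1 = g(0.680000) = 0.506617
x_2 = g(0.506617) = 0.602531
x_3 = g(0.602531) = 0.547425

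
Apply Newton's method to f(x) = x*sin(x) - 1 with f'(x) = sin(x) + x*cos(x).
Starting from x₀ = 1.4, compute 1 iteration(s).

f(x) = x*sin(x) - 1
f'(x) = sin(x) + x*cos(x)
x₀ = 1.4

Newton-Raphson formula: x_{n+1} = x_n - f(x_n)/f'(x_n)

Iteration 1:
  f(1.400000) = 0.379630
  f'(1.400000) = 1.223404
  x_1 = 1.400000 - 0.379630/1.223404 = 1.089694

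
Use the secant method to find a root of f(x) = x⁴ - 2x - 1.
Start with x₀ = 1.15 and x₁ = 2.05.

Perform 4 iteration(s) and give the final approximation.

f(x) = x⁴ - 2x - 1
x₀ = 1.15, x₁ = 2.05

Secant formula: x_{n+1} = x_n - f(x_n)(x_n - x_{n-1})/(f(x_n) - f(x_{n-1}))

Iteration 1:
  f(1.150000) = -1.550994
  f(2.050000) = 12.561006
  x_2 = 2.050000 - 12.561006×(2.050000 - 1.150000)/(12.561006 - (-1.550994))
       = 1.248915
Iteration 2:
  f(2.050000) = 12.561006
  f(1.248915) = -1.064887
  x_3 = 1.248915 - (-1.064887)×(1.248915 - 2.050000)/(-1.064887 - 12.561006)
       = 1.311522
Iteration 3:
  f(1.248915) = -1.064887
  f(1.311522) = -0.664338
  x_4 = 1.311522 - (-0.664338)×(1.311522 - 1.248915)/(-0.664338 - (-1.064887))
       = 1.415358
Iteration 4:
  f(1.311522) = -0.664338
  f(1.415358) = 0.182248
  x_5 = 1.415358 - 0.182248×(1.415358 - 1.311522)/(0.182248 - (-0.664338))
       = 1.393005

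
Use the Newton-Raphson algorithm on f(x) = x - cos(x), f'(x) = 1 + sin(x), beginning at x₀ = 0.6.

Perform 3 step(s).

f(x) = x - cos(x)
f'(x) = 1 + sin(x)
x₀ = 0.6

Newton-Raphson formula: x_{n+1} = x_n - f(x_n)/f'(x_n)

Iteration 1:
  f(0.600000) = -0.225336
  f'(0.600000) = 1.564642
  x_1 = 0.600000 - (-0.225336)/1.564642 = 0.744017
Iteration 2:
  f(0.744017) = 0.008264
  f'(0.744017) = 1.677249
  x_2 = 0.744017 - 0.008264/1.677249 = 0.739090
Iteration 3:
  f(0.739090) = 0.000009
  f'(0.739090) = 1.673616
  x_3 = 0.739090 - 0.000009/1.673616 = 0.739085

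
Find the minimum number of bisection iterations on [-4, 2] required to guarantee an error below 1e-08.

We need (b-a)/2^n ≤ 1e-08
(2 - (-4))/2^n ≤ 1e-08
6/2^n ≤ 1e-08
2^n ≥ 600000000
n ≥ log₂(600000000) = 29.16
n ≥ 30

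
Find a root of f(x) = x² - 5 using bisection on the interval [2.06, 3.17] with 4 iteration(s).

f(x) = x² - 5
Initial interval: [2.06, 3.17]

Iteration 1:
  c_1 = (2.060000 + 3.170000)/2 = 2.615000
  f(c_1) = f(2.615000) = 1.838225
  f(a) × f(c) < 0, new interval: [2.060000, 2.615000]
Iteration 2:
  c_2 = (2.060000 + 2.615000)/2 = 2.337500
  f(c_2) = f(2.337500) = 0.463906
  f(a) × f(c) < 0, new interval: [2.060000, 2.337500]
Iteration 3:
  c_3 = (2.060000 + 2.337500)/2 = 2.198750
  f(c_3) = f(2.198750) = -0.165498
  f(a) × f(c) ≥ 0, new interval: [2.198750, 2.337500]
Iteration 4:
  c_4 = (2.198750 + 2.337500)/2 = 2.268125
  f(c_4) = f(2.268125) = 0.144391
  f(a) × f(c) < 0, new interval: [2.198750, 2.268125]

After 4 iteration(s), the approximation is c_4 = 2.268125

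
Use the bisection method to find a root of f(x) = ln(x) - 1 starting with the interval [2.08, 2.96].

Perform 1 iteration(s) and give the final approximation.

f(x) = ln(x) - 1
Initial interval: [2.08, 2.96]

Iteration 1:
  c_1 = (2.080000 + 2.960000)/2 = 2.520000
  f(c_1) = f(2.520000) = -0.075741
  f(a) × f(c) ≥ 0, new interval: [2.520000, 2.960000]

After 1 iteration(s), the approximation is c_1 = 2.520000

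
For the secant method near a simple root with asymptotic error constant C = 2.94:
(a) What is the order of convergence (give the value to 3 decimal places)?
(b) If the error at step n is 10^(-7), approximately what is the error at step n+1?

(a) Secant method has superlinear convergence with order φ = (1+√5)/2 ≈ 1.618.
    This means |e_{n+1}| ≈ C|e_n|^1.618.

(b) With |e_n| = 10^(-7) and C = 2.94:
    |e_{n+1}| ≈ 2.94 × (10^(-7))^1.618 = 2.94 × 10^(-11.33)

(a) ≈ 1.618 (golden ratio); (b) |e_{n+1}| ≈ 1.387e-11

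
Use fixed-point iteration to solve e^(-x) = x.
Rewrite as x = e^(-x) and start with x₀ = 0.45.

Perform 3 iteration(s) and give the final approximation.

Equation: e^(-x) = x
Fixed-point form: x = e^(-x)
x₀ = 0.45

x_1 = g(0.450000) = 0.637628
x_2 = g(0.637628) = 0.528545
x_3 = g(0.528545) = 0.589462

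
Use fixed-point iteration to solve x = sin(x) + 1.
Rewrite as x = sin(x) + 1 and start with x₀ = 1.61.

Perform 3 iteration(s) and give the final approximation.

Equation: x = sin(x) + 1
Fixed-point form: x = sin(x) + 1
x₀ = 1.61

x_1 = g(1.610000) = 1.999232
x_2 = g(1.999232) = 1.909617
x_3 = g(1.909617) = 1.943147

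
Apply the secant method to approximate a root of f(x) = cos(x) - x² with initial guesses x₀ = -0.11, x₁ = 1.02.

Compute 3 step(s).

f(x) = cos(x) - x²
x₀ = -0.11, x₁ = 1.02

Secant formula: x_{n+1} = x_n - f(x_n)(x_n - x_{n-1})/(f(x_n) - f(x_{n-1}))

Iteration 1:
  f(-0.110000) = 0.981856
  f(1.020000) = -0.517034
  x_2 = 1.020000 - (-0.517034)×(1.020000 - (-0.110000))/(-0.517034 - 0.981856)
       = 0.630213
Iteration 2:
  f(1.020000) = -0.517034
  f(0.630213) = 0.410734
  x_3 = 0.630213 - 0.410734×(0.630213 - 1.020000)/(0.410734 - (-0.517034))
       = 0.802776
Iteration 3:
  f(0.630213) = 0.410734
  f(0.802776) = 0.050263
  x_4 = 0.802776 - 0.050263×(0.802776 - 0.630213)/(0.050263 - 0.410734)
       = 0.826838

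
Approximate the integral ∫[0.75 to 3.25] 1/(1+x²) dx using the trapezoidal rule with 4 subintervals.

f(x) = 1/(1+x²)
a = 0.75, b = 3.25, n = 4
h = (b - a)/n = 0.625000

Trapezoidal rule: (h/2)[f(x₀) + 2f(x₁) + 2f(x₂) + ... + f(xₙ)]

x_0 = 0.7500, f(x_0) = 0.640000, coefficient = 1
x_1 = 1.3750, f(x_1) = 0.345946, coefficient = 2
x_2 = 2.0000, f(x_2) = 0.200000, coefficient = 2
x_3 = 2.6250, f(x_3) = 0.126733, coefficient = 2
x_4 = 3.2500, f(x_4) = 0.086486, coefficient = 1

I ≈ (0.625000/2) × 2.071844 = 0.647451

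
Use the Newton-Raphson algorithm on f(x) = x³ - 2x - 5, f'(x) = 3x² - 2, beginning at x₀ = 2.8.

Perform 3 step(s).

f(x) = x³ - 2x - 5
f'(x) = 3x² - 2
x₀ = 2.8

Newton-Raphson formula: x_{n+1} = x_n - f(x_n)/f'(x_n)

Iteration 1:
  f(2.800000) = 11.352000
  f'(2.800000) = 21.520000
  x_1 = 2.800000 - 11.352000/21.520000 = 2.272491
Iteration 2:
  f(2.272491) = 2.190647
  f'(2.272491) = 13.492642
  x_2 = 2.272491 - 2.190647/13.492642 = 2.110132
Iteration 3:
  f(2.110132) = 0.175431
  f'(2.110132) = 11.357972
  x_3 = 2.110132 - 0.175431/11.357972 = 2.094686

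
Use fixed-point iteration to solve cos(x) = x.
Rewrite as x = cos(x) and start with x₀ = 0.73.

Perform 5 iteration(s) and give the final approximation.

Equation: cos(x) = x
Fixed-point form: x = cos(x)
x₀ = 0.73

x_1 = g(0.730000) = 0.745174
x_2 = g(0.745174) = 0.734970
x_3 = g(0.734970) = 0.741851
x_4 = g(0.741851) = 0.737219
x_5 = g(0.737219) = 0.740341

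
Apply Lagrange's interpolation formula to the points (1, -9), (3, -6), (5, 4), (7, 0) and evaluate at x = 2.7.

Lagrange interpolation formula:
P(x) = Σ yᵢ × Lᵢ(x)
where Lᵢ(x) = Π_{j≠i} (x - xⱼ)/(xᵢ - xⱼ)

L_0(2.7) = (2.7 - 3)/(1 - 3) × (2.7 - 5)/(1 - 5) × (2.7 - 7)/(1 - 7) = 0.061812
L_1(2.7) = (2.7 - 1)/(3 - 1) × (2.7 - 5)/(3 - 5) × (2.7 - 7)/(3 - 7) = 1.050812
L_2(2.7) = (2.7 - 1)/(5 - 1) × (2.7 - 3)/(5 - 3) × (2.7 - 7)/(5 - 7) = -0.137062
L_3(2.7) = (2.7 - 1)/(7 - 1) × (2.7 - 3)/(7 - 3) × (2.7 - 5)/(7 - 5) = 0.024437

P(2.7) = (-9)×L_0(2.7) + (-6)×L_1(2.7) + 4×L_2(2.7) + 0×L_3(2.7)
P(2.7) = -7.409437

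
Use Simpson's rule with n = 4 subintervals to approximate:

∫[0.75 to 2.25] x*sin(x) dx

f(x) = x*sin(x)
a = 0.75, b = 2.25, n = 4
h = (b - a)/n = 0.375000

Simpson's rule: (h/3)[f(x₀) + 4f(x₁) + 2f(x₂) + ... + f(xₙ)]

x_0 = 0.7500, f(x_0) = 0.511229, coefficient = 1
x_1 = 1.1250, f(x_1) = 1.015051, coefficient = 4
x_2 = 1.5000, f(x_2) = 1.496242, coefficient = 2
x_3 = 1.8750, f(x_3) = 1.788911, coefficient = 4
x_4 = 2.2500, f(x_4) = 1.750665, coefficient = 1

I ≈ (0.375000/3) × 16.470226 = 2.058778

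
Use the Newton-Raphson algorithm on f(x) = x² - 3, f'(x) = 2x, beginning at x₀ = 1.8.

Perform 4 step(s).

f(x) = x² - 3
f'(x) = 2x
x₀ = 1.8

Newton-Raphson formula: x_{n+1} = x_n - f(x_n)/f'(x_n)

Iteration 1:
  f(1.800000) = 0.240000
  f'(1.800000) = 3.600000
  x_1 = 1.800000 - 0.240000/3.600000 = 1.733333
Iteration 2:
  f(1.733333) = 0.004444
  f'(1.733333) = 3.466667
  x_2 = 1.733333 - 0.004444/3.466667 = 1.732051
Iteration 3:
  f(1.732051) = 0.000002
  f'(1.732051) = 3.464103
  x_3 = 1.732051 - 0.000002/3.464103 = 1.732051
Iteration 4:
  f(1.732051) = 0.000000
  f'(1.732051) = 3.464102
  x_4 = 1.732051 - 0.000000/3.464102 = 1.732051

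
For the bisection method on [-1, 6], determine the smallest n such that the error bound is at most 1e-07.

We need (b-a)/2^n ≤ 1e-07
(6 - (-1))/2^n ≤ 1e-07
7/2^n ≤ 1e-07
2^n ≥ 70000000
n ≥ log₂(70000000) = 26.06
n ≥ 27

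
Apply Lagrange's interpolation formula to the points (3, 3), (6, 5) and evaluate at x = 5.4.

Lagrange interpolation formula:
P(x) = Σ yᵢ × Lᵢ(x)
where Lᵢ(x) = Π_{j≠i} (x - xⱼ)/(xᵢ - xⱼ)

L_0(5.4) = (5.4 - 6)/(3 - 6) = 0.200000
L_1(5.4) = (5.4 - 3)/(6 - 3) = 0.800000

P(5.4) = 3×L_0(5.4) + 5×L_1(5.4)
P(5.4) = 4.600000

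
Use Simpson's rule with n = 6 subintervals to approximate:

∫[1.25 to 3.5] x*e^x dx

f(x) = x*e^x
a = 1.25, b = 3.5, n = 6
h = (b - a)/n = 0.375000

Simpson's rule: (h/3)[f(x₀) + 4f(x₁) + 2f(x₂) + ... + f(xₙ)]

x_0 = 1.2500, f(x_0) = 4.362929, coefficient = 1
x_1 = 1.6250, f(x_1) = 8.252431, coefficient = 4
x_2 = 2.0000, f(x_2) = 14.778112, coefficient = 2
x_3 = 2.3750, f(x_3) = 25.533656, coefficient = 4
x_4 = 2.7500, f(x_4) = 43.017238, coefficient = 2
x_5 = 3.1250, f(x_5) = 71.124672, coefficient = 4
x_6 = 3.5000, f(x_6) = 115.904082, coefficient = 1

I ≈ (0.375000/3) × 655.500748 = 81.937593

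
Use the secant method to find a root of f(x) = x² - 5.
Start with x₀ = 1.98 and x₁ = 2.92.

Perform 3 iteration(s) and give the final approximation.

f(x) = x² - 5
x₀ = 1.98, x₁ = 2.92

Secant formula: x_{n+1} = x_n - f(x_n)(x_n - x_{n-1})/(f(x_n) - f(x_{n-1}))

Iteration 1:
  f(1.980000) = -1.079600
  f(2.920000) = 3.526400
  x_2 = 2.920000 - 3.526400×(2.920000 - 1.980000)/(3.526400 - (-1.079600))
       = 2.200327
Iteration 2:
  f(2.920000) = 3.526400
  f(2.200327) = -0.158563
  x_3 = 2.200327 - (-0.158563)×(2.200327 - 2.920000)/(-0.158563 - 3.526400)
       = 2.231294
Iteration 3:
  f(2.200327) = -0.158563
  f(2.231294) = -0.021327
  x_4 = 2.231294 - (-0.021327)×(2.231294 - 2.200327)/(-0.021327 - (-0.158563))
       = 2.236106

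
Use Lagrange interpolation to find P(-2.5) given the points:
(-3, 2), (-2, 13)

Lagrange interpolation formula:
P(x) = Σ yᵢ × Lᵢ(x)
where Lᵢ(x) = Π_{j≠i} (x - xⱼ)/(xᵢ - xⱼ)

L_0(-2.5) = (-2.5 - (-2))/(-3 - (-2)) = 0.500000
L_1(-2.5) = (-2.5 - (-3))/(-2 - (-3)) = 0.500000

P(-2.5) = 2×L_0(-2.5) + 13×L_1(-2.5)
P(-2.5) = 7.500000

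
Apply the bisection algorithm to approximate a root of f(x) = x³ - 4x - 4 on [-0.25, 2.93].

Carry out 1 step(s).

f(x) = x³ - 4x - 4
Initial interval: [-0.25, 2.93]

Iteration 1:
  c_1 = (-0.250000 + 2.930000)/2 = 1.340000
  f(c_1) = f(1.340000) = -6.953896
  f(a) × f(c) ≥ 0, new interval: [1.340000, 2.930000]

After 1 iteration(s), the approximation is c_1 = 1.340000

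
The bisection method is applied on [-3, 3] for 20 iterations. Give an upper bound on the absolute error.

Bisection error bound: |error| ≤ (b-a)/2^n
|error| ≤ (3 - (-3))/2^20 = 6/2^20
|error| ≤ 0.0000057220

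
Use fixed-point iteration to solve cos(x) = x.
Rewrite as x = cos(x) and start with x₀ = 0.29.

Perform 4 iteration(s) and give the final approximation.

Equation: cos(x) = x
Fixed-point form: x = cos(x)
x₀ = 0.29

x_1 = g(0.290000) = 0.958244
x_2 = g(0.958244) = 0.574958
x_3 = g(0.574958) = 0.839215
x_4 = g(0.839215) = 0.668047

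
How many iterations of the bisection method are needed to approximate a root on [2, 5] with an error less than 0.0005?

We need (b-a)/2^n ≤ 0.0005
(5 - 2)/2^n ≤ 0.0005
3/2^n ≤ 0.0005
2^n ≥ 6000
n ≥ log₂(6000) = 12.55
n ≥ 13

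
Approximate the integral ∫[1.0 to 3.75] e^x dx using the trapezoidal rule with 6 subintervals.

f(x) = e^x
a = 1.0, b = 3.75, n = 6
h = (b - a)/n = 0.458333

Trapezoidal rule: (h/2)[f(x₀) + 2f(x₁) + 2f(x₂) + ... + f(xₙ)]

x_0 = 1.0000, f(x_0) = 2.718282, coefficient = 1
x_1 = 1.4583, f(x_1) = 4.298789, coefficient = 2
x_2 = 1.9167, f(x_2) = 6.798260, coefficient = 2
x_3 = 2.3750, f(x_3) = 10.751013, coefficient = 2
x_4 = 2.8333, f(x_4) = 17.002040, coefficient = 2
x_5 = 3.2917, f(x_5) = 26.887639, coefficient = 2
x_6 = 3.7500, f(x_6) = 42.521082, coefficient = 1

I ≈ (0.458333/2) × 176.714846 = 40.497152
Exact value: 39.802800
Error: 0.694352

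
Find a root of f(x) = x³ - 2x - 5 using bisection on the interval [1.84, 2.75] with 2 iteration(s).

f(x) = x³ - 2x - 5
Initial interval: [1.84, 2.75]

Iteration 1:
  c_1 = (1.840000 + 2.750000)/2 = 2.295000
  f(c_1) = f(2.295000) = 2.497822
  f(a) × f(c) < 0, new interval: [1.840000, 2.295000]
Iteration 2:
  c_2 = (1.840000 + 2.295000)/2 = 2.067500
  f(c_2) = f(2.067500) = -0.297355
  f(a) × f(c) ≥ 0, new interval: [2.067500, 2.295000]

After 2 iteration(s), the approximation is c_2 = 2.067500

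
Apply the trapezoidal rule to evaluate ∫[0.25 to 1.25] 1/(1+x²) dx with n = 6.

f(x) = 1/(1+x²)
a = 0.25, b = 1.25, n = 6
h = (b - a)/n = 0.166667

Trapezoidal rule: (h/2)[f(x₀) + 2f(x₁) + 2f(x₂) + ... + f(xₙ)]

x_0 = 0.2500, f(x_0) = 0.941176, coefficient = 1
x_1 = 0.4167, f(x_1) = 0.852071, coefficient = 2
x_2 = 0.5833, f(x_2) = 0.746114, coefficient = 2
x_3 = 0.7500, f(x_3) = 0.640000, coefficient = 2
x_4 = 0.9167, f(x_4) = 0.543396, coefficient = 2
x_5 = 1.0833, f(x_5) = 0.460064, coefficient = 2
x_6 = 1.2500, f(x_6) = 0.390244, coefficient = 1

I ≈ (0.166667/2) × 7.814711 = 0.651226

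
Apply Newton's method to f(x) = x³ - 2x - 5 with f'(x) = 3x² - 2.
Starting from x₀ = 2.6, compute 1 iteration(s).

f(x) = x³ - 2x - 5
f'(x) = 3x² - 2
x₀ = 2.6

Newton-Raphson formula: x_{n+1} = x_n - f(x_n)/f'(x_n)

Iteration 1:
  f(2.600000) = 7.376000
  f'(2.600000) = 18.280000
  x_1 = 2.600000 - 7.376000/18.280000 = 2.196499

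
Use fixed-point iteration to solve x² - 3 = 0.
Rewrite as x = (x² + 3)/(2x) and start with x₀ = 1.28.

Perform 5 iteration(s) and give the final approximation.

Equation: x² - 3 = 0
Fixed-point form: x = (x² + 3)/(2x)
x₀ = 1.28

x_1 = g(1.280000) = 1.811875
x_2 = g(1.811875) = 1.733809
x_3 = g(1.733809) = 1.732052
x_4 = g(1.732052) = 1.732051
x_5 = g(1.732051) = 1.732051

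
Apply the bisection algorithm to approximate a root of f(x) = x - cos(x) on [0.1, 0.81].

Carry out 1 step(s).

f(x) = x - cos(x)
Initial interval: [0.1, 0.81]

Iteration 1:
  c_1 = (0.100000 + 0.810000)/2 = 0.455000
  f(c_1) = f(0.455000) = -0.443261
  f(a) × f(c) ≥ 0, new interval: [0.455000, 0.810000]

After 1 iteration(s), the approximation is c_1 = 0.455000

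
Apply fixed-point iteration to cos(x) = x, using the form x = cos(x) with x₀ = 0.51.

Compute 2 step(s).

Equation: cos(x) = x
Fixed-point form: x = cos(x)
x₀ = 0.51

x_1 = g(0.510000) = 0.872745
x_2 = g(0.872745) = 0.642726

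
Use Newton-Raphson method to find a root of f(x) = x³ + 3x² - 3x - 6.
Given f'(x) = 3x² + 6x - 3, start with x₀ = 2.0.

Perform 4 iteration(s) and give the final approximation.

f(x) = x³ + 3x² - 3x - 6
f'(x) = 3x² + 6x - 3
x₀ = 2.0

Newton-Raphson formula: x_{n+1} = x_n - f(x_n)/f'(x_n)

Iteration 1:
  f(2.000000) = 8.000000
  f'(2.000000) = 21.000000
  x_1 = 2.000000 - 8.000000/21.000000 = 1.619048
Iteration 2:
  f(1.619048) = 1.250837
  f'(1.619048) = 14.578231
  x_2 = 1.619048 - 1.250837/14.578231 = 1.533246
Iteration 3:
  f(1.533246) = 0.057212
  f'(1.533246) = 13.252005
  x_3 = 1.533246 - 0.057212/13.252005 = 1.528929
Iteration 4:
  f(1.528929) = 0.000142
  f'(1.528929) = 13.186441
  x_4 = 1.528929 - 0.000142/13.186441 = 1.528918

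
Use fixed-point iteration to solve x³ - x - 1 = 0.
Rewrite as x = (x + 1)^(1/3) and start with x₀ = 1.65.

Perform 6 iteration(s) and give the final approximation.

Equation: x³ - x - 1 = 0
Fixed-point form: x = (x + 1)^(1/3)
x₀ = 1.65

x_1 = g(1.650000) = 1.383828
x_2 = g(1.383828) = 1.335852
x_3 = g(1.335852) = 1.326829
x_4 = g(1.326829) = 1.325119
x_5 = g(1.325119) = 1.324794
x_6 = g(1.324794) = 1.324732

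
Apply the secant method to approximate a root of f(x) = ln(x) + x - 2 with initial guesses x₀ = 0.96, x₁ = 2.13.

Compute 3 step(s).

f(x) = ln(x) + x - 2
x₀ = 0.96, x₁ = 2.13

Secant formula: x_{n+1} = x_n - f(x_n)(x_n - x_{n-1})/(f(x_n) - f(x_{n-1}))

Iteration 1:
  f(0.960000) = -1.080822
  f(2.130000) = 0.886122
  x_2 = 2.130000 - 0.886122×(2.130000 - 0.960000)/(0.886122 - (-1.080822))
       = 1.602907
Iteration 2:
  f(2.130000) = 0.886122
  f(1.602907) = 0.074726
  x_3 = 1.602907 - 0.074726×(1.602907 - 2.130000)/(0.074726 - 0.886122)
       = 1.554364
Iteration 3:
  f(1.602907) = 0.074726
  f(1.554364) = -0.004569
  x_4 = 1.554364 - (-0.004569)×(1.554364 - 1.602907)/(-0.004569 - 0.074726)
       = 1.557161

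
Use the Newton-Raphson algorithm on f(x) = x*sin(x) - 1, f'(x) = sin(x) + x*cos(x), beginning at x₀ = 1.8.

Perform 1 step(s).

f(x) = x*sin(x) - 1
f'(x) = sin(x) + x*cos(x)
x₀ = 1.8

Newton-Raphson formula: x_{n+1} = x_n - f(x_n)/f'(x_n)

Iteration 1:
  f(1.800000) = 0.752926
  f'(1.800000) = 0.564884
  x_1 = 1.800000 - 0.752926/0.564884 = 0.467114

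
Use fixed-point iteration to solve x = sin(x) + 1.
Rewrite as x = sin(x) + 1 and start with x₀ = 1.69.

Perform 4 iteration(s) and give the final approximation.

Equation: x = sin(x) + 1
Fixed-point form: x = sin(x) + 1
x₀ = 1.69

x_1 = g(1.690000) = 1.992904
x_2 = g(1.992904) = 1.912228
x_3 = g(1.912228) = 1.942276
x_4 = g(1.942276) = 1.931791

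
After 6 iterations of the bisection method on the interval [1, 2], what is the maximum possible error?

Bisection error bound: |error| ≤ (b-a)/2^n
|error| ≤ (2 - 1)/2^6 = 1/2^6
|error| ≤ 0.0156250000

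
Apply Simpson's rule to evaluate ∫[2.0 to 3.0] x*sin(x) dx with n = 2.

f(x) = x*sin(x)
a = 2.0, b = 3.0, n = 2
h = (b - a)/n = 0.500000

Simpson's rule: (h/3)[f(x₀) + 4f(x₁) + 2f(x₂) + ... + f(xₙ)]

x_0 = 2.0000, f(x_0) = 1.818595, coefficient = 1
x_1 = 2.5000, f(x_1) = 1.496180, coefficient = 4
x_2 = 3.0000, f(x_2) = 0.423360, coefficient = 1

I ≈ (0.500000/3) × 8.226676 = 1.371113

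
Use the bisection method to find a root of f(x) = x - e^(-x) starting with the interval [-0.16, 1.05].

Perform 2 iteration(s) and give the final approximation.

f(x) = x - e^(-x)
Initial interval: [-0.16, 1.05]

Iteration 1:
  c_1 = (-0.160000 + 1.050000)/2 = 0.445000
  f(c_1) = f(0.445000) = -0.195824
  f(a) × f(c) ≥ 0, new interval: [0.445000, 1.050000]
Iteration 2:
  c_2 = (0.445000 + 1.050000)/2 = 0.747500
  f(c_2) = f(0.747500) = 0.273951
  f(a) × f(c) < 0, new interval: [0.445000, 0.747500]

After 2 iteration(s), the approximation is c_2 = 0.747500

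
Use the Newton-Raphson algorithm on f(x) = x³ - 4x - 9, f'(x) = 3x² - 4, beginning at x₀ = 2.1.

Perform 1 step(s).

f(x) = x³ - 4x - 9
f'(x) = 3x² - 4
x₀ = 2.1

Newton-Raphson formula: x_{n+1} = x_n - f(x_n)/f'(x_n)

Iteration 1:
  f(2.100000) = -8.139000
  f'(2.100000) = 9.230000
  x_1 = 2.100000 - (-8.139000)/9.230000 = 2.981798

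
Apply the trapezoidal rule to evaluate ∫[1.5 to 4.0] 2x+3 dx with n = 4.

f(x) = 2x+3
a = 1.5, b = 4.0, n = 4
h = (b - a)/n = 0.625000

Trapezoidal rule: (h/2)[f(x₀) + 2f(x₁) + 2f(x₂) + ... + f(xₙ)]

x_0 = 1.5000, f(x_0) = 6.000000, coefficient = 1
x_1 = 2.1250, f(x_1) = 7.250000, coefficient = 2
x_2 = 2.7500, f(x_2) = 8.500000, coefficient = 2
x_3 = 3.3750, f(x_3) = 9.750000, coefficient = 2
x_4 = 4.0000, f(x_4) = 11.000000, coefficient = 1

I ≈ (0.625000/2) × 68.000000 = 21.250000
Exact value: 21.250000
Error: 0.000000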